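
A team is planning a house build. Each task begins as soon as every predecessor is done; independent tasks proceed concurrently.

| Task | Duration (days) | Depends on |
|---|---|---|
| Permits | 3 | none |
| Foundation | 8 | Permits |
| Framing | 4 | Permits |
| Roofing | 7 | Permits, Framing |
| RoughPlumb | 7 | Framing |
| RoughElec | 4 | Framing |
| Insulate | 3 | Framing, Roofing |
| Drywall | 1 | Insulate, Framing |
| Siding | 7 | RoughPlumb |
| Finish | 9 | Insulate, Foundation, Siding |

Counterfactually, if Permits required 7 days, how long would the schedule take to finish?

Critical path before the change: Permits→Framing→RoughPlumb→Siding→Finish = 3+4+7+7+9 = 30 giving 30 days.
Permits lies on that path, so at 7 days the path becomes 34 days.
That remains the longest chain; total 34 days.

34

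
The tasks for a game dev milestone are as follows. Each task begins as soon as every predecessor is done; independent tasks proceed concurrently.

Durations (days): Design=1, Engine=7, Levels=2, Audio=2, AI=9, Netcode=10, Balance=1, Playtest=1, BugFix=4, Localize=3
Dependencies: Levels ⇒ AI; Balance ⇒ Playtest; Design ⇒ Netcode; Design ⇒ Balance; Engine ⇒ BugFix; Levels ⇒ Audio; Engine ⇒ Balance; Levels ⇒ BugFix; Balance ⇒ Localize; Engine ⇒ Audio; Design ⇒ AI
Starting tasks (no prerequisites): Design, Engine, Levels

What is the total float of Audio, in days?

The longest chain is Design→Netcode = 1+10 = 11; overall finish 11 days.
The longest chain containing Audio totals 9 days.
Float = 11 − 9 = 2.

2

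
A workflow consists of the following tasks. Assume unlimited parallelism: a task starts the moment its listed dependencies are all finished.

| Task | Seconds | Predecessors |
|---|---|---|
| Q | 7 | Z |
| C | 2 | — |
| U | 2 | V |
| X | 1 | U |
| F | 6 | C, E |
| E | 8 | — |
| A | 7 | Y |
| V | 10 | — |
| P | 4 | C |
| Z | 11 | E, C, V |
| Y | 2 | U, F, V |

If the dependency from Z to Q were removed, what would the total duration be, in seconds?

Before: longest chain V→Z→Q = 10+11+7 = 28, finish 28.
Without Z→Q, Q's earliest start moves from 21 to 0.
After: E→F→Y→A = 8+6+2+7 = 23 → 23 seconds.

23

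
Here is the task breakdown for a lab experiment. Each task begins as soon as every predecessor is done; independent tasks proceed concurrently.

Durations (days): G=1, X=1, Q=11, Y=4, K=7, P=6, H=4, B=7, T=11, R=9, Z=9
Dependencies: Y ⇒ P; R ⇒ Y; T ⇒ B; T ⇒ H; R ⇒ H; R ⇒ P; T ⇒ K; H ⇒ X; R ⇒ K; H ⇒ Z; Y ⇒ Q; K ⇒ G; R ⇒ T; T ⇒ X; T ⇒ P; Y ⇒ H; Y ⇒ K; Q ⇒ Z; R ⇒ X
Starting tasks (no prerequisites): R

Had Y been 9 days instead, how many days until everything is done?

38

Actual critical path: R→Y→Q→Z = 9+4+11+9 = 33 ⇒ 33 days.
Y lies on that path, so at 9 days the path becomes 38 days.
The critical path is still R→Y→Q→Z; finish is now 38 days.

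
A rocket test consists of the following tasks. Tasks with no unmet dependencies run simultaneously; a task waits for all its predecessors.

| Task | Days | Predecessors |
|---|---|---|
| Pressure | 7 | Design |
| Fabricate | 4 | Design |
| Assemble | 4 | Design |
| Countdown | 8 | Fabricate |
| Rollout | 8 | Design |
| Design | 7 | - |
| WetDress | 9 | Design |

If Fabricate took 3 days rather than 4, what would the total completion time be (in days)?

18

Baseline: Design→Fabricate→Countdown = 7+4+8 = 19 → 19 days.
Fabricate lies on that path, so at 3 days the path becomes 18 days.
No other chain overtakes it, so the finish is 18 days.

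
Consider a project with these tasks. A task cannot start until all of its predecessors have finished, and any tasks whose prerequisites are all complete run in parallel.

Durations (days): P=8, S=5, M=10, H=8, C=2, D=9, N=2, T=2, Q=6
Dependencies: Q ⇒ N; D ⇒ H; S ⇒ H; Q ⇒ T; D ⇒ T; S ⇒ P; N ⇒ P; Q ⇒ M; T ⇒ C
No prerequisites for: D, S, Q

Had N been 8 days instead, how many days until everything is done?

22

Actual critical path: D→H = 9+8 = 17 ⇒ 17 days.
N has 1 day of float (longest path through it is 16).
New critical path: Q→N→P = 6+8+8 = 22 ⇒ 22 days.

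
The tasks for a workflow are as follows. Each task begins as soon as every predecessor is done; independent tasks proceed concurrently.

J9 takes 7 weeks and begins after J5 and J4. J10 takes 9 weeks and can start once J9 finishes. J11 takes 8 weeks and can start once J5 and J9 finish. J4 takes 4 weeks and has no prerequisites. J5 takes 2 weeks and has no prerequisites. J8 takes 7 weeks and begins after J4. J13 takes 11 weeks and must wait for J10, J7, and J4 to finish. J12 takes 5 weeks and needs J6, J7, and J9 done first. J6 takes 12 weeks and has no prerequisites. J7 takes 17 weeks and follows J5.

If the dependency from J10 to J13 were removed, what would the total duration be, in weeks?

Before: longest chain J4→J9→J10→J13 = 4+7+9+11 = 31, finish 31.
Without J10→J13, J13's earliest start moves from 20 to 19.
The longest chain is now J5→J7→J13 = 2+17+11 = 30, so the schedule takes 30 weeks.

30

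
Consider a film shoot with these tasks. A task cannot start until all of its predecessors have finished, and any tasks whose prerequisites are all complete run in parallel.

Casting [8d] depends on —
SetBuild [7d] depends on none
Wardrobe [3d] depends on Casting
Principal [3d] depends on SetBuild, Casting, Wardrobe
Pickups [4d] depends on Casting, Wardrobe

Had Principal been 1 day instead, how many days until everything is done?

Baseline: Casting→Wardrobe→Pickups = 8+3+4 = 15 → 15 days.
The longest path through Principal is only 14 days, so Principal has float 1.
That remains the longest chain; total 15 days.

15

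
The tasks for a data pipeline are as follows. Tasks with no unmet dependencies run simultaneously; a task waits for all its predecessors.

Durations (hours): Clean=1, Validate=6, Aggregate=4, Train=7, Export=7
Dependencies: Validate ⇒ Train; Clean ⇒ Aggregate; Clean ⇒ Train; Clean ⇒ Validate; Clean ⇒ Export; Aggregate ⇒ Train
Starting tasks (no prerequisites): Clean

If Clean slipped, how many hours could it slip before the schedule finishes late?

0

The longest chain is Clean→Validate→Train = 1+6+7 = 14; overall finish 14 hours.
Clean finishes as early as 1 and must finish by 1.
Slack of Clean = 0 − 0 = 0 hours.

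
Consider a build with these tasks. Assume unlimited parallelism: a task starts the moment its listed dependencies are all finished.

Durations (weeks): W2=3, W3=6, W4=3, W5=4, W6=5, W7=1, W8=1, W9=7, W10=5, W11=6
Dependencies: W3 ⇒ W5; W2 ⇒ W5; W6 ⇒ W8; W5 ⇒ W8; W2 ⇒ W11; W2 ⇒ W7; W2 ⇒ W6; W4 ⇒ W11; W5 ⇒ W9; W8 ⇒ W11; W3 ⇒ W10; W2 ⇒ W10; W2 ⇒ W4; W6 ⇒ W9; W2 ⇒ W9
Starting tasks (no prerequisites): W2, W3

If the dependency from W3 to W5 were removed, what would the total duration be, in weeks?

Before: longest chain W3→W5→W8→W11 = 6+4+1+6 = 17, finish 17.
Without W3→W5, W5's earliest start moves from 6 to 3.
The longest chain is now W2→W6→W8→W11 = 3+5+1+6 = 15, so the schedule takes 15 weeks.

15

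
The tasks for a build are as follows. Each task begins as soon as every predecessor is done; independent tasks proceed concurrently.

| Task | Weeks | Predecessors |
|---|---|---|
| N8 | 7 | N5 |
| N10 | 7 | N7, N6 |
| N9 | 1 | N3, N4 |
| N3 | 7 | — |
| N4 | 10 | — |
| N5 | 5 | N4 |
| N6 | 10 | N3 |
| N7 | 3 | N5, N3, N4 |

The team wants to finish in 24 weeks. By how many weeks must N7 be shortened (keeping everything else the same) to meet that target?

Current finish: 25 weeks; target: 24.
N7 is on every critical path, so each week cut from N7 cuts the finish by one (this holds down to a finish of 24).
Need 25 − 24 = 1 week off N7 → N7 becomes 2 weeks, finish becomes 24.

1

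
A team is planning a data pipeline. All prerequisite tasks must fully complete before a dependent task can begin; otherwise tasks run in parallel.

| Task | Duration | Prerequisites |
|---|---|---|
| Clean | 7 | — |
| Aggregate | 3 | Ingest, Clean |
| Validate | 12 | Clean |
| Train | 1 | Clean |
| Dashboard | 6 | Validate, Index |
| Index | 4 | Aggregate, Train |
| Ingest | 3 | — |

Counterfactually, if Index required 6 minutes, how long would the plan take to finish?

The binding path is Clean→Validate→Dashboard = 7+12+6 = 25; finish at 25 minutes.
Index is off the critical path — its longest chain is 20 minutes, giving 5 of slack.
That remains the longest chain; total 25 minutes.

25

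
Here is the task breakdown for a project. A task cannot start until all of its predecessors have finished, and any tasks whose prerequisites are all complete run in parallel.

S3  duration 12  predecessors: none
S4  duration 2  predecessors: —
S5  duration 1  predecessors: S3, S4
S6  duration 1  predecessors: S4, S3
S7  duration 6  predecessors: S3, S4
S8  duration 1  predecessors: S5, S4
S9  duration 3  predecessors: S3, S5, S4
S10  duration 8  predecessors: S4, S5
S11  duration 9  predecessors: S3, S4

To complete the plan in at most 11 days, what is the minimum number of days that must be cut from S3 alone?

Current finish: 21 days; target: 11.
S3 is on every critical path, so each day cut from S3 cuts the finish by one (this holds down to a finish of 11).
Need 21 − 11 = 10 days off S3 → S3 becomes 2 days, finish becomes 11.

10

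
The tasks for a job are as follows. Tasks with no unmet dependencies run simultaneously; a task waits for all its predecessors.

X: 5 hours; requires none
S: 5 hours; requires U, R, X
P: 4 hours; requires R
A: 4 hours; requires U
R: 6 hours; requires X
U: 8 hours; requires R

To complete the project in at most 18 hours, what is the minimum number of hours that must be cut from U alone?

Current finish: 24 hours; target: 18.
U is on every critical path, so each hour cut from U cuts the finish by one (this holds down to a finish of 17).
Need 24 − 18 = 6 hours off U → U becomes 2 hours, finish becomes 18.

6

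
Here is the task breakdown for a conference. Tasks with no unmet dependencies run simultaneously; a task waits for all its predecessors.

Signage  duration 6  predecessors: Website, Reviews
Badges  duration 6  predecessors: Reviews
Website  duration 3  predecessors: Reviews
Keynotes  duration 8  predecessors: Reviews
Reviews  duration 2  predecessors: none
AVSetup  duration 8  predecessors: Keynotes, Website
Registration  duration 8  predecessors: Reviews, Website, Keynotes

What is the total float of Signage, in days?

7

Reviews→Keynotes→Registration = 2+8+8 = 18 sets the makespan at 18 days.
Longest path through Signage: 11 days (earliest finish 11, latest finish 18).
Float = 18 − 11 = 7.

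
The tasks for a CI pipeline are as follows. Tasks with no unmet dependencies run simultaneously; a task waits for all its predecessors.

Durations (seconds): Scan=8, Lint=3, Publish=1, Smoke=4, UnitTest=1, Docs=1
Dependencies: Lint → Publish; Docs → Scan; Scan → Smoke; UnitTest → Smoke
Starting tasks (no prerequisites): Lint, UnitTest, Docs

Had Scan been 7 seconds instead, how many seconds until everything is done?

The binding path is Docs→Scan→Smoke = 1+8+4 = 13; finish at 13 seconds.
Since Scan is critical, the -1 change carries straight to that chain (now 12 seconds).
No other chain overtakes it, so the finish is 12 seconds.

12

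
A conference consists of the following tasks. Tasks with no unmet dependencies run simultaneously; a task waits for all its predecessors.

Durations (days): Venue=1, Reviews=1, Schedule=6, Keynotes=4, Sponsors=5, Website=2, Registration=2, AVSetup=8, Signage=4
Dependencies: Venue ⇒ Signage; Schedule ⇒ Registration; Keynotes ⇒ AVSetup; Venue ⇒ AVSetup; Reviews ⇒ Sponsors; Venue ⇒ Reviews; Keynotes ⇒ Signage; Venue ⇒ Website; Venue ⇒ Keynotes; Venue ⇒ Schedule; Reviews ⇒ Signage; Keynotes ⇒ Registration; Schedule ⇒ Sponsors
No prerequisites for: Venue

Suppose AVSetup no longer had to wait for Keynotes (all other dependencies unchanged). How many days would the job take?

12

With the dependency in place, Venue→Keynotes→AVSetup = 1+4+8 = 13 sets the finish at 13 days.
Without Keynotes→AVSetup, AVSetup's earliest start moves from 5 to 1.
The longest chain is now Venue→Schedule→Sponsors = 1+6+5 = 12, so the job takes 12 days.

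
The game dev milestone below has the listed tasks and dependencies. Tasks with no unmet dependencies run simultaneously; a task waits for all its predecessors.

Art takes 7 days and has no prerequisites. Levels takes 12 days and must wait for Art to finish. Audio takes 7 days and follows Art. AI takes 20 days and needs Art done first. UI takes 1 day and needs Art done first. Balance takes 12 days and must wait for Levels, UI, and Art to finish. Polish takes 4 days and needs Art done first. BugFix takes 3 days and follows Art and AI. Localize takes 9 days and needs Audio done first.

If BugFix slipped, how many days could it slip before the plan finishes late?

The longest chain is Art→Levels→Balance = 7+12+12 = 31; overall finish 31 days.
Longest path through BugFix: 30 days (earliest finish 30, latest finish 31).
Float = 31 − 30 = 1.

1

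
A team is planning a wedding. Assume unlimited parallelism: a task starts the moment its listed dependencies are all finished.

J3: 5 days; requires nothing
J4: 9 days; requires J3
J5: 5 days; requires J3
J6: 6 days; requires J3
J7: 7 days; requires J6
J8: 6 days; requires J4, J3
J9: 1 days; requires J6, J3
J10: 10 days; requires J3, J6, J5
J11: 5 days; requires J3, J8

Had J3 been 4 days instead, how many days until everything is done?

24

As given, the longest chain is J3→J4→J8→J11 = 5+9+6+5 = 25, so the finish is 25 days.
J3 is on the critical path; changing it to 4 makes that path 24 days.
That remains the longest chain; total 24 days.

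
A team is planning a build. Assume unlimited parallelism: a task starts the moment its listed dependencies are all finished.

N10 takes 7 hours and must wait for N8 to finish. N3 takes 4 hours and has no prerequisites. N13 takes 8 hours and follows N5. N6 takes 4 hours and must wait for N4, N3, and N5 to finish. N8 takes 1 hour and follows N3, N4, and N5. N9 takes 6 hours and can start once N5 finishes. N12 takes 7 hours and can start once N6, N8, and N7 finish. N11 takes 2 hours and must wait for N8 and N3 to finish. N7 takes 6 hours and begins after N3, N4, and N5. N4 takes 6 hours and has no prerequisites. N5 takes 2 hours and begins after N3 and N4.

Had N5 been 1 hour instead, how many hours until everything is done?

Critical path before the change: N4→N5→N7→N12 = 6+2+6+7 = 21 giving 21 hours.
N5 is on the critical path; changing it to 1 makes that path 20 hours.
No other chain overtakes it, so the finish is 20 hours.

20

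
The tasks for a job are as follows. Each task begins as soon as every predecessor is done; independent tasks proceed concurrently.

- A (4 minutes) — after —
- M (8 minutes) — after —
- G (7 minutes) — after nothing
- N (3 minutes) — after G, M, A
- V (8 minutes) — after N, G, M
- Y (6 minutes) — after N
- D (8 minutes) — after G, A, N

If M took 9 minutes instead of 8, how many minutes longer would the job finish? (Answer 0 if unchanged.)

Baseline: M→N→V = 8+3+8 = 19 → 19 minutes.
M is on the critical path; changing it to 9 makes that path 20 minutes.
No other chain overtakes it, so the finish is 20 minutes.
Change in finish: 20 − 19 = +1 minutes.

1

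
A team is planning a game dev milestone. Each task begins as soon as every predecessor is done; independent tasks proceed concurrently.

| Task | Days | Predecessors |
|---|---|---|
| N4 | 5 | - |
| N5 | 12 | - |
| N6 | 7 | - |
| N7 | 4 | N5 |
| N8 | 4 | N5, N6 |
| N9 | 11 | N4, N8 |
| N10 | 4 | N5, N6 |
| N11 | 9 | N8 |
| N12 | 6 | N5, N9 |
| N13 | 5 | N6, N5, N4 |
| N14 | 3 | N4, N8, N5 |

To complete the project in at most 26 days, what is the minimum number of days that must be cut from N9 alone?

Current finish: 33 days; target: 26.
N9 is on every critical path, so each day cut from N9 cuts the finish by one (this holds down to a finish of 25).
Need 33 − 26 = 7 days off N9 → N9 becomes 4 days, finish becomes 26.

7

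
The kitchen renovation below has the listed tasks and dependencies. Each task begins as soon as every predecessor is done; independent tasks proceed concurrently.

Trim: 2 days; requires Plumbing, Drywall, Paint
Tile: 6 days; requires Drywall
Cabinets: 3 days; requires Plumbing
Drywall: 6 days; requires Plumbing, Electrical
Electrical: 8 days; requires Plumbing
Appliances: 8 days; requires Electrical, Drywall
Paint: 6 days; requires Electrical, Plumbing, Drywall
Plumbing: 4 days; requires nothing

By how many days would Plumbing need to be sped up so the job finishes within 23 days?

3

Current finish: 26 days; target: 23.
Plumbing is on every critical path, so each day cut from Plumbing cuts the finish by one (this holds down to a finish of 23).
Need 26 − 23 = 3 days off Plumbing → Plumbing becomes 1 day, finish becomes 23.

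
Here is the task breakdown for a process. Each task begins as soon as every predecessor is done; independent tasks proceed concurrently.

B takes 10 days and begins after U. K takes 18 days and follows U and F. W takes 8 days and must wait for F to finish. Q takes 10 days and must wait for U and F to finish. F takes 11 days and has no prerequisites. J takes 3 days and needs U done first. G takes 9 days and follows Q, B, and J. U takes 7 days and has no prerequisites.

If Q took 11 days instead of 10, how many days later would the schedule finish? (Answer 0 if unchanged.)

1

Baseline: F→Q→G = 11+10+9 = 30 → 30 days.
Q lies on that path, so at 11 days the path becomes 31 days.
That remains the longest chain; total 31 days.
Change in finish: 31 − 30 = +1 days.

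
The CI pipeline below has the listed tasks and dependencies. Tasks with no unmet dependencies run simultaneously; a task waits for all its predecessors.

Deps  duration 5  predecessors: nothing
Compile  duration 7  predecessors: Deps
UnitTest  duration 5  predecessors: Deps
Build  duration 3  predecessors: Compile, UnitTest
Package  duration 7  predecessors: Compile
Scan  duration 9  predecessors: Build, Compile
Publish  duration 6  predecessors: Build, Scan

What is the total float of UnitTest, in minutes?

Critical path: Deps→Compile→Build→Scan→Publish = 5+7+3+9+6 = 30, so the finish is 30 minutes.
UnitTest finishes as early as 10 and must finish by 12.
Float = 30 − 28 = 2.

2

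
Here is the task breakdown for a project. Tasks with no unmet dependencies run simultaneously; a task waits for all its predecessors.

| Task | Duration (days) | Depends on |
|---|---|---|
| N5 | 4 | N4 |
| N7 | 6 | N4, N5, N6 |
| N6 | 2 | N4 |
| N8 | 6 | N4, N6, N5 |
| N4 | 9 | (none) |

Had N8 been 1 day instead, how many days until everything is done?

As given, the longest chain is N4→N5→N8 = 9+4+6 = 19, so the finish is 19 days.
N8 is on the critical path; changing it to 1 makes that path 14 days.
The binding chain switches to N4→N5→N7 = 9+4+6 = 19; finish 19 days.

19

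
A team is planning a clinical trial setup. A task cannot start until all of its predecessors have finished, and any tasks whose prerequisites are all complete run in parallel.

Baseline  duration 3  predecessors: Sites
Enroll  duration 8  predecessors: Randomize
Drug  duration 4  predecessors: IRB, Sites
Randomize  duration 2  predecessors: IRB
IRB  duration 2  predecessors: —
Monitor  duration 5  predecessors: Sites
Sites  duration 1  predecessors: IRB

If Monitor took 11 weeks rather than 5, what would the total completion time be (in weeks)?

14

As given, the longest chain is IRB→Randomize→Enroll = 2+2+8 = 12, so the finish is 12 weeks.
Monitor has 4 weeks of float (longest path through it is 8).
The binding chain switches to IRB→Sites→Monitor = 2+1+11 = 14; finish 14 weeks.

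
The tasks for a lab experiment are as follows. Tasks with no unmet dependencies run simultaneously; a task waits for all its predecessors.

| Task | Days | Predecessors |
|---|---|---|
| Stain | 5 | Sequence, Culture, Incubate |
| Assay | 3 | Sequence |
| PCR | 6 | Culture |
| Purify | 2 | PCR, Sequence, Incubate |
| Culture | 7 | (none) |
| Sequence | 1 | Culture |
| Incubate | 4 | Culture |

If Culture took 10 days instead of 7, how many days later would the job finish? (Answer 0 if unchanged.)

As given, the longest chain is Culture→Incubate→Stain = 7+4+5 = 16, so the finish is 16 days.
Culture is on the critical path; changing it to 10 makes that path 19 days.
That remains the longest chain; total 19 days.
Change in finish: 19 − 16 = +3 days.

3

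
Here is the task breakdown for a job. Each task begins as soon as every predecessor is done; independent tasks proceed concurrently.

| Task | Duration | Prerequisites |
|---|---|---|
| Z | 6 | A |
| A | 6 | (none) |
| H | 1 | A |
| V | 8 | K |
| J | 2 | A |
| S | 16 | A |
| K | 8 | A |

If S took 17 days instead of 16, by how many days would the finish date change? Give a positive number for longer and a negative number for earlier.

Baseline: A→S = 6+16 = 22 → 22 days.
S lies on that path, so at 17 days the path becomes 23 days.
That remains the longest chain; total 23 days.
Change in finish: 23 − 22 = +1 days.

1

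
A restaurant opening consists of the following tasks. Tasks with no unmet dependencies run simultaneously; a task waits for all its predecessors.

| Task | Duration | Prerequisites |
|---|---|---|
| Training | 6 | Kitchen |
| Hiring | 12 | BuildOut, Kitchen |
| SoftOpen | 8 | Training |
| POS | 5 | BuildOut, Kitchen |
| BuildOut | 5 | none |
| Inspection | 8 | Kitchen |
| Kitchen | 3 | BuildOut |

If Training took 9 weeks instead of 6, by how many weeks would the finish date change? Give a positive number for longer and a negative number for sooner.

3

As given, the longest chain is BuildOut→Kitchen→Training→SoftOpen = 5+3+6+8 = 22, so the finish is 22 weeks.
Training lies on that path, so at 9 weeks the path becomes 25 weeks.
That remains the longest chain; total 25 weeks.
Change in finish: 25 − 22 = +3 weeks.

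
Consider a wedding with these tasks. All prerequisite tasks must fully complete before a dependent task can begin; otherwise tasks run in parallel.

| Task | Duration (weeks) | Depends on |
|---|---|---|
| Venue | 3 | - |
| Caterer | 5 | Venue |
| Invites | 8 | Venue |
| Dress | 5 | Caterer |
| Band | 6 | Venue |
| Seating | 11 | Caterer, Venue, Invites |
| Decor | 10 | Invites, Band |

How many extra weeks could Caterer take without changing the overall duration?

Critical path: Venue→Invites→Seating = 3+8+11 = 22, so the finish is 22 weeks.
The longest chain containing Caterer totals 19 weeks.
Slack of Caterer = 6 − 3 = 3 weeks.

3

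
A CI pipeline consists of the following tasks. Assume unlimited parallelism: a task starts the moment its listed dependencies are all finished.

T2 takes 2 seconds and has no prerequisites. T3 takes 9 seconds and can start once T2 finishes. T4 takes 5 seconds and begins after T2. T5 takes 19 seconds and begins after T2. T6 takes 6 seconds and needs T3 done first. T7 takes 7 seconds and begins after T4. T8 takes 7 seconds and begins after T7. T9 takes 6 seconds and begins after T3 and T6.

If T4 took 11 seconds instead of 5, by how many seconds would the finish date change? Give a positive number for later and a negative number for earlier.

4

The binding path is T2→T3→T6→T9 = 2+9+6+6 = 23; finish at 23 seconds.
T4 is off the critical path — its longest chain is 21 seconds, giving 2 of slack.
New critical path: T2→T4→T7→T8 = 2+11+7+7 = 27 ⇒ 27 seconds.
Change in finish: 27 − 23 = +4 seconds.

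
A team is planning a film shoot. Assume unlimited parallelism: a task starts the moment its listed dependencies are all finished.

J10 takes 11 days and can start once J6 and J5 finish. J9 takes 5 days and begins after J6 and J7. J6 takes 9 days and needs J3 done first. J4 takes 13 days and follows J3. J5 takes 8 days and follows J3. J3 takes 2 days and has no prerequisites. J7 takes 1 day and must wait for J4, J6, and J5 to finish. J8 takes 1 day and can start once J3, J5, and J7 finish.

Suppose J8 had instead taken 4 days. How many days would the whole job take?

22

Baseline: J3→J6→J10 = 2+9+11 = 22 → 22 days.
The longest path through J8 is only 17 days, so J8 has float 5.
That remains the longest chain; total 22 days.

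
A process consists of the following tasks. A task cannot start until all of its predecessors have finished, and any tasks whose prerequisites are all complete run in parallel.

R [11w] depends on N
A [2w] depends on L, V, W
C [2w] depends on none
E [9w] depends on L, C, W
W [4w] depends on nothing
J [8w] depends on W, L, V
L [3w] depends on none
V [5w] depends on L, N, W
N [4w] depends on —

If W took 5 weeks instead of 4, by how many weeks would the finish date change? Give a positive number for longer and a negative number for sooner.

As given, the longest chain is W→V→J = 4+5+8 = 17, so the finish is 17 weeks.
Since W is critical, the +1 change carries straight to that chain (now 18 weeks).
That remains the longest chain; total 18 weeks.
Change in finish: 18 − 17 = +1 weeks.

1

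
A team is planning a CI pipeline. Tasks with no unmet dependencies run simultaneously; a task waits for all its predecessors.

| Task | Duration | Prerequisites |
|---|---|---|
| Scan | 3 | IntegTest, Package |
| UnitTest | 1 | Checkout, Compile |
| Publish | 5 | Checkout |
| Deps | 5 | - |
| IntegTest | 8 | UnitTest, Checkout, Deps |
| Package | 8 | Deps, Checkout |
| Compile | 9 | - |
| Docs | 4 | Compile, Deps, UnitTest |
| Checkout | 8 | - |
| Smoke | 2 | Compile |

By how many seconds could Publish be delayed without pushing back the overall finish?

Compile→UnitTest→IntegTest→Scan = 9+1+8+3 = 21 sets the makespan at 21 seconds.
Longest path through Publish: 13 seconds (earliest finish 13, latest finish 21).
Float = 21 − 13 = 8.

8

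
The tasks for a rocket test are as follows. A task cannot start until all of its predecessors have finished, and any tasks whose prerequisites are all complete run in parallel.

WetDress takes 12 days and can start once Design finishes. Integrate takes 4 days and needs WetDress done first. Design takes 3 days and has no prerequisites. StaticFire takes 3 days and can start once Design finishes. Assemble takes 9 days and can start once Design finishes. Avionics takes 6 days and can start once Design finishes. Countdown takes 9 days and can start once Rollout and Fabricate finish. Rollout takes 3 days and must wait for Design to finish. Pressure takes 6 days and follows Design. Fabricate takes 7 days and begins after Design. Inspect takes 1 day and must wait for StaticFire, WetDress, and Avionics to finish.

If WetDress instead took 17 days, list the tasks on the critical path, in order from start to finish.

Design, WetDress, Integrate

Actual critical path: Design→WetDress→Integrate = 3+12+4 = 19 ⇒ 19 days.
WetDress is on the critical path; changing it to 17 makes that path 24 days.
That remains the longest chain; total 24 days.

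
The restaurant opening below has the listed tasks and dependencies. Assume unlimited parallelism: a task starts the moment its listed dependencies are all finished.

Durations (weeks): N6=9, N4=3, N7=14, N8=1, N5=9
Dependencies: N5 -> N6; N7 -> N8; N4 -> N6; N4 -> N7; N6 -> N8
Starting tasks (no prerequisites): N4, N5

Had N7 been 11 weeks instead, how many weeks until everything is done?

19

Actual critical path: N5→N6→N8 = 9+9+1 = 19 ⇒ 19 weeks.
The longest path through N7 is only 18 weeks, so N7 has float 1.
No other chain overtakes it, so the finish is 19 weeks.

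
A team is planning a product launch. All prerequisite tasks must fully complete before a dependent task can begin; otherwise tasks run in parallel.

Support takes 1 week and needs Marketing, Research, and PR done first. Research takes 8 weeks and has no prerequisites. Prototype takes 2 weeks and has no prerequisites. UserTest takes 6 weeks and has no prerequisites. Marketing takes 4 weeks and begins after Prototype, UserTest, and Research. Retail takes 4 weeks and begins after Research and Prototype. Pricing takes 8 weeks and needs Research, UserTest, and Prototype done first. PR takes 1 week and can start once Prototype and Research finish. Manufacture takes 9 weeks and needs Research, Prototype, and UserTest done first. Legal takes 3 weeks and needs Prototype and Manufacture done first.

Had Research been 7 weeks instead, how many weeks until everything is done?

Actual critical path: Research→Manufacture→Legal = 8+9+3 = 20 ⇒ 20 weeks.
Research lies on that path, so at 7 weeks the path becomes 19 weeks.
The critical path is still Research→Manufacture→Legal; finish is now 19 weeks.

19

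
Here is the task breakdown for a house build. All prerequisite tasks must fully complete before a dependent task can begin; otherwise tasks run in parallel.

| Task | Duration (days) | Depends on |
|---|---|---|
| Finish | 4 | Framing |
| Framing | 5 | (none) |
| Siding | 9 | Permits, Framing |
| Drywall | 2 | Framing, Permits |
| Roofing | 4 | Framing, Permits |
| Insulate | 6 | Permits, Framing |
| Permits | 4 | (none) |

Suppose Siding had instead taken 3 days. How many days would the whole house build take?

The binding path is Framing→Siding = 5+9 = 14; finish at 14 days.
Since Siding is critical, the -6 change carries straight to that chain (now 8 days).
Now Framing→Insulate = 5+6 = 11 is longest, so the finish becomes 11 days.

11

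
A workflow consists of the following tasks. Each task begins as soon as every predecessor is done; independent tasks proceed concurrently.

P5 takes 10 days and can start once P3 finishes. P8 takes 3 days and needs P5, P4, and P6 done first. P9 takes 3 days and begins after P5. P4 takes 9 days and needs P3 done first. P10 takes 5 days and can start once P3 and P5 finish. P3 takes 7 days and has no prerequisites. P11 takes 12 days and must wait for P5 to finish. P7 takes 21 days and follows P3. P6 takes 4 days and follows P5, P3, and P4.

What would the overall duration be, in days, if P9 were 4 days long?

29

Critical path before the change: P3→P5→P11 = 7+10+12 = 29 giving 29 days.
The longest path through P9 is only 20 days, so P9 has float 9.
That remains the longest chain; total 29 days.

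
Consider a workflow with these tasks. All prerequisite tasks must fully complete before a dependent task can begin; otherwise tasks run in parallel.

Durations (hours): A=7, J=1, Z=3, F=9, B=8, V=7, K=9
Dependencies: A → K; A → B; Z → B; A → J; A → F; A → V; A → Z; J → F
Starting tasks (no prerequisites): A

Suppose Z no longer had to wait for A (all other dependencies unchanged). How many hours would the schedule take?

Original critical path: A→Z→B = 7+3+8 = 18 ⇒ 18 hours.
Without A→Z, Z's earliest start moves from 7 to 0.
After: A→J→F = 7+1+9 = 17 → 17 hours.

17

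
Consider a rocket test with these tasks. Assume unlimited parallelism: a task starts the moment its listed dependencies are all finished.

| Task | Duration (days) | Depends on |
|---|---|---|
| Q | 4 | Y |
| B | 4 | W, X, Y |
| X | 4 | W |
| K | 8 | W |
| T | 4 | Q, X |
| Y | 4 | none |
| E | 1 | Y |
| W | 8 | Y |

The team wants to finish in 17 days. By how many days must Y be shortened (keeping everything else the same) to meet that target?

3

Current finish: 20 days; target: 17.
Y is on every critical path, so each day cut from Y cuts the finish by one (this holds down to a finish of 17).
Need 20 − 17 = 3 days off Y → Y becomes 1 day, finish becomes 17.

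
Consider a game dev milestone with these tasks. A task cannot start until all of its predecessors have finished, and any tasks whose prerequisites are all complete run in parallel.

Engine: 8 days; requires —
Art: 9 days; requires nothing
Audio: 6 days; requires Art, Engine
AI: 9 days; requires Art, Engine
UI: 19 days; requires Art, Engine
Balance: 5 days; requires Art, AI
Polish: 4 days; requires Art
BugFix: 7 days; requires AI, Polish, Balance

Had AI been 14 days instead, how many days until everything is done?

35

The binding path is Art→AI→Balance→BugFix = 9+9+5+7 = 30; finish at 30 days.
Since AI is critical, the +5 change carries straight to that chain (now 35 days).
The critical path is still Art→AI→Balance→BugFix; finish is now 35 days.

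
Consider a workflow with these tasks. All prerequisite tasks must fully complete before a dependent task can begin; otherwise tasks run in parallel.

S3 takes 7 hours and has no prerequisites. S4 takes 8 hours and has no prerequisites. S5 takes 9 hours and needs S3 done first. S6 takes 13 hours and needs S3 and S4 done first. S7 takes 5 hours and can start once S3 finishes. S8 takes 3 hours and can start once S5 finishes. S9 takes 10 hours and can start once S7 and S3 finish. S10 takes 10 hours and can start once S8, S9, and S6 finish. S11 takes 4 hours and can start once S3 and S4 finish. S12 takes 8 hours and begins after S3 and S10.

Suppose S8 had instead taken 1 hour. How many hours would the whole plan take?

Baseline: S3→S7→S9→S10→S12 = 7+5+10+10+8 = 40 → 40 hours.
The longest path through S8 is only 37 hours, so S8 has float 3.
That remains the longest chain; total 40 hours.

40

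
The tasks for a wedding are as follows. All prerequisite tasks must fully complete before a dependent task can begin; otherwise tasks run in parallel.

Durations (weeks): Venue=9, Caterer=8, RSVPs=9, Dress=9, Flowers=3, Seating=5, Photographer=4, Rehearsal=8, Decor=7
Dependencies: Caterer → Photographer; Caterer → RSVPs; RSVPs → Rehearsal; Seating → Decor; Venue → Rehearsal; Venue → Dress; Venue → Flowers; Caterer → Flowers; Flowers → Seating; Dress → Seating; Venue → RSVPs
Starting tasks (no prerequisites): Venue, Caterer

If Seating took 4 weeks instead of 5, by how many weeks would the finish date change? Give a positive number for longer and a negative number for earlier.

-1

As given, the longest chain is Venue→Dress→Seating→Decor = 9+9+5+7 = 30, so the finish is 30 weeks.
Seating is on the critical path; changing it to 4 makes that path 29 weeks.
The critical path is still Venue→Dress→Seating→Decor; finish is now 29 weeks.
Change in finish: 29 − 30 = -1 weeks.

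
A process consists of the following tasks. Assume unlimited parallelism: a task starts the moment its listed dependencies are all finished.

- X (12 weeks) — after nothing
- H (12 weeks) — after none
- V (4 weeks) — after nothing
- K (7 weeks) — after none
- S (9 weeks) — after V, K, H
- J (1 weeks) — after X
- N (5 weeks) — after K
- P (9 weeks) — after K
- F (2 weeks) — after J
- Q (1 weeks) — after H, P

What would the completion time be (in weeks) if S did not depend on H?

17

With the dependency in place, H→S = 12+9 = 21 sets the finish at 21 weeks.
Without H→S, S's earliest start moves from 12 to 7.
New critical path: K→P→Q = 7+9+1 = 17 ⇒ 17 weeks.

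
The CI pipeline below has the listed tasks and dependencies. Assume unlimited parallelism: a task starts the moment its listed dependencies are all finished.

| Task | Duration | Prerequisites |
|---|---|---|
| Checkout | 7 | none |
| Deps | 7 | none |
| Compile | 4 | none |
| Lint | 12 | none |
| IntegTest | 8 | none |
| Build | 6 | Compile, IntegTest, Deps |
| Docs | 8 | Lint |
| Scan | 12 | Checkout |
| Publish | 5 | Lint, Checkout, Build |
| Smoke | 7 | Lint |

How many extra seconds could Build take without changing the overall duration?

1

Lint→Docs = 12+8 = 20 sets the makespan at 20 seconds.
Build finishes as early as 14 and must finish by 15.
Slack of Build = 9 − 8 = 1 second.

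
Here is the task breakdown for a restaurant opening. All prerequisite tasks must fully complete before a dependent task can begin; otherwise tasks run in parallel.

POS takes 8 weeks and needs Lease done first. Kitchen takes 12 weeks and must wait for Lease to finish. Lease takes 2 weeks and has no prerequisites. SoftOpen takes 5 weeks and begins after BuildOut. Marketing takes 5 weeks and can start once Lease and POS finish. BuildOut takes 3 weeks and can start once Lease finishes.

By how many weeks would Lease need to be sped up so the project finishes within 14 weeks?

Current finish: 15 weeks; target: 14.
Lease is on every critical path, so each week cut from Lease cuts the finish by one (this holds down to a finish of 14).
Need 15 − 14 = 1 week off Lease → Lease becomes 1 week, finish becomes 14.

1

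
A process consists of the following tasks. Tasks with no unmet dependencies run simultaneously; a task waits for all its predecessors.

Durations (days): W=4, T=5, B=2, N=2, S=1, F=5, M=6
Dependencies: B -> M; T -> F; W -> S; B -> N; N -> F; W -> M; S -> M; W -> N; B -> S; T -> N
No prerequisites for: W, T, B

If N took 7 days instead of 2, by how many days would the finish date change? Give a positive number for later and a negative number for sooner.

5

As given, the longest chain is T→N→F = 5+2+5 = 12, so the finish is 12 days.
Since N is critical, the +5 change carries straight to that chain (now 17 days).
No other chain overtakes it, so the finish is 17 days.
Change in finish: 17 − 12 = +5 days.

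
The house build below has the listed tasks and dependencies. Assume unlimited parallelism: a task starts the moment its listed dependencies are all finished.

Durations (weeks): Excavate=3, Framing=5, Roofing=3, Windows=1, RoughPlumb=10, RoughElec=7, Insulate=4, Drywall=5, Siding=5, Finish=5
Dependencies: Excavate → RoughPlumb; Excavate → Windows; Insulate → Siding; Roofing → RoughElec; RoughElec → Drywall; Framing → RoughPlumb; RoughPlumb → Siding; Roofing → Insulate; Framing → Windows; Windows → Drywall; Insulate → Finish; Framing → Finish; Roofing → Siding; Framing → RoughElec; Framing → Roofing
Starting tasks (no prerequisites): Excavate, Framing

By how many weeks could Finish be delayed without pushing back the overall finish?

3

Critical path: Framing→Roofing→RoughElec→Drywall = 5+3+7+5 = 20, so the finish is 20 weeks.
Longest path through Finish: 17 weeks (earliest finish 17, latest finish 20).
Slack of Finish = 15 − 12 = 3 weeks.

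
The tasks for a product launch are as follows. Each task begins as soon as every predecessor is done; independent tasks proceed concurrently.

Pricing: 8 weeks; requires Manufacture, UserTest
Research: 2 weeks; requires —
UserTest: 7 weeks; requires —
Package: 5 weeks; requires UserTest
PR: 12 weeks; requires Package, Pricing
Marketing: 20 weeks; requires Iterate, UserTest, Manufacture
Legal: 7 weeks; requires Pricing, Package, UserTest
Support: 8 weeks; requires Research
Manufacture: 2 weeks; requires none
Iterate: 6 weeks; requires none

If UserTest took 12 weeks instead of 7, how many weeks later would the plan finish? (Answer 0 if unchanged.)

5

The binding path is UserTest→Pricing→PR = 7+8+12 = 27; finish at 27 weeks.
UserTest lies on that path, so at 12 weeks the path becomes 32 weeks.
That remains the longest chain; total 32 weeks.
Change in finish: 32 − 27 = +5 weeks.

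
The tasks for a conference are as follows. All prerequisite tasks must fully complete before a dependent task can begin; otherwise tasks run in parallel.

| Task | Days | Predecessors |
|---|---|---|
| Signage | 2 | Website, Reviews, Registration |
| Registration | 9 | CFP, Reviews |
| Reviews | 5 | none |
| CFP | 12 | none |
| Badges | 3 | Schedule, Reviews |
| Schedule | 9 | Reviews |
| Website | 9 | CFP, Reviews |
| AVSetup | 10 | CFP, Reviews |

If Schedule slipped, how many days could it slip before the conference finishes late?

CFP→Website→Signage = 12+9+2 = 23 sets the makespan at 23 days.
Schedule finishes as early as 14 and must finish by 20.
So Schedule can slip 20 − 14 = 6 days.

6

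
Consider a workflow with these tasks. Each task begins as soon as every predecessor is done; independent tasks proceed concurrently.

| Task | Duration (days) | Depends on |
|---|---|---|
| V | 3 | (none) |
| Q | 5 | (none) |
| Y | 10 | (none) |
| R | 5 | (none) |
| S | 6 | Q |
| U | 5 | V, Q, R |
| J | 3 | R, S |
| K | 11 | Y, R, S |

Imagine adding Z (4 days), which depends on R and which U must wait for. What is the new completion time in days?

Originally the plan takes 22 days.
With Z inserted, U now waits for max(V, Q, R, Z).
New critical path: Q→S→K = 5+6+11 = 22 ⇒ 22 days.

22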